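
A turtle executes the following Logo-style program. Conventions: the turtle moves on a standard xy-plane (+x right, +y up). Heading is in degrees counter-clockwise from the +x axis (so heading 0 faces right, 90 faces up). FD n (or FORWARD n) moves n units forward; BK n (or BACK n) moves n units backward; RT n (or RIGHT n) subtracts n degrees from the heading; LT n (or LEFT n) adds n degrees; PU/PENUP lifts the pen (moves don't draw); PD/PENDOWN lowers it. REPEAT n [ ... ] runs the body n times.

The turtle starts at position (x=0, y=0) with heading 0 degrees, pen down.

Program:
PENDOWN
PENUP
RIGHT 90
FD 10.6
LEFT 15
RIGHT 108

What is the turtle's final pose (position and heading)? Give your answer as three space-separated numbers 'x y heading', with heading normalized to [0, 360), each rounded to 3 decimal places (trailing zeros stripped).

Executing turtle program step by step:
Start: pos=(0,0), heading=0, pen down
PD: pen down
PU: pen up
RT 90: heading 0 -> 270
FD 10.6: (0,0) -> (0,-10.6) [heading=270, move]
LT 15: heading 270 -> 285
RT 108: heading 285 -> 177
Final: pos=(0,-10.6), heading=177, 0 segment(s) drawn

Answer: 0 -10.6 177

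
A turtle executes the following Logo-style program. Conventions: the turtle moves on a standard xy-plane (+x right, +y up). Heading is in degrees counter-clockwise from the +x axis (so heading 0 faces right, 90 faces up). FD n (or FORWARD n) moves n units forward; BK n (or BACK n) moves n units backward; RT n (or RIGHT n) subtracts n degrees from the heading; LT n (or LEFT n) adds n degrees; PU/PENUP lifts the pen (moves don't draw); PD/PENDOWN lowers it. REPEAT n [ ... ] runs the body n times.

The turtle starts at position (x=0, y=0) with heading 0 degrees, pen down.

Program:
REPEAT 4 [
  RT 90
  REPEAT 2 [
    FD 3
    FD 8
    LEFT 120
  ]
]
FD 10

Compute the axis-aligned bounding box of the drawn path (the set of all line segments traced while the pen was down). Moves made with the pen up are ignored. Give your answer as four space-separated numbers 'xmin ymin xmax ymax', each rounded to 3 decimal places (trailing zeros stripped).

Executing turtle program step by step:
Start: pos=(0,0), heading=0, pen down
REPEAT 4 [
  -- iteration 1/4 --
  RT 90: heading 0 -> 270
  REPEAT 2 [
    -- iteration 1/2 --
    FD 3: (0,0) -> (0,-3) [heading=270, draw]
    FD 8: (0,-3) -> (0,-11) [heading=270, draw]
    LT 120: heading 270 -> 30
    -- iteration 2/2 --
    FD 3: (0,-11) -> (2.598,-9.5) [heading=30, draw]
    FD 8: (2.598,-9.5) -> (9.526,-5.5) [heading=30, draw]
    LT 120: heading 30 -> 150
  ]
  -- iteration 2/4 --
  RT 90: heading 150 -> 60
  REPEAT 2 [
    -- iteration 1/2 --
    FD 3: (9.526,-5.5) -> (11.026,-2.902) [heading=60, draw]
    FD 8: (11.026,-2.902) -> (15.026,4.026) [heading=60, draw]
    LT 120: heading 60 -> 180
    -- iteration 2/2 --
    FD 3: (15.026,4.026) -> (12.026,4.026) [heading=180, draw]
    FD 8: (12.026,4.026) -> (4.026,4.026) [heading=180, draw]
    LT 120: heading 180 -> 300
  ]
  -- iteration 3/4 --
  RT 90: heading 300 -> 210
  REPEAT 2 [
    -- iteration 1/2 --
    FD 3: (4.026,4.026) -> (1.428,2.526) [heading=210, draw]
    FD 8: (1.428,2.526) -> (-5.5,-1.474) [heading=210, draw]
    LT 120: heading 210 -> 330
    -- iteration 2/2 --
    FD 3: (-5.5,-1.474) -> (-2.902,-2.974) [heading=330, draw]
    FD 8: (-2.902,-2.974) -> (4.026,-6.974) [heading=330, draw]
    LT 120: heading 330 -> 90
  ]
  -- iteration 4/4 --
  RT 90: heading 90 -> 0
  REPEAT 2 [
    -- iteration 1/2 --
    FD 3: (4.026,-6.974) -> (7.026,-6.974) [heading=0, draw]
    FD 8: (7.026,-6.974) -> (15.026,-6.974) [heading=0, draw]
    LT 120: heading 0 -> 120
    -- iteration 2/2 --
    FD 3: (15.026,-6.974) -> (13.526,-4.376) [heading=120, draw]
    FD 8: (13.526,-4.376) -> (9.526,2.553) [heading=120, draw]
    LT 120: heading 120 -> 240
  ]
]
FD 10: (9.526,2.553) -> (4.526,-6.108) [heading=240, draw]
Final: pos=(4.526,-6.108), heading=240, 17 segment(s) drawn

Segment endpoints: x in {-5.5, -2.902, 0, 0, 0, 1.428, 2.598, 4.026, 4.026, 4.526, 7.026, 9.526, 9.526, 11.026, 12.026, 13.526, 15.026, 15.026}, y in {-11, -9.5, -6.974, -6.974, -6.974, -6.108, -5.5, -4.376, -3, -2.974, -2.902, -1.474, 0, 2.526, 2.553, 4.026, 4.026}
xmin=-5.5, ymin=-11, xmax=15.026, ymax=4.026

Answer: -5.5 -11 15.026 4.026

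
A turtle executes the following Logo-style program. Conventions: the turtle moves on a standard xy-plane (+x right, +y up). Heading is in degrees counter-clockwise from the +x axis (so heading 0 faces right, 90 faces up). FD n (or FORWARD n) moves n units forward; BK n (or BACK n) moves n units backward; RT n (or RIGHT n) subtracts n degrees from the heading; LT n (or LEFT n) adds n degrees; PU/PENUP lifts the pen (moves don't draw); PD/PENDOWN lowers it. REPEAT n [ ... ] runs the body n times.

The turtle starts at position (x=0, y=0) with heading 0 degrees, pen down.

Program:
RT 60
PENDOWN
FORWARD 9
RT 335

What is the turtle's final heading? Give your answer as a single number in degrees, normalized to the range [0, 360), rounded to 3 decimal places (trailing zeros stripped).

Executing turtle program step by step:
Start: pos=(0,0), heading=0, pen down
RT 60: heading 0 -> 300
PD: pen down
FD 9: (0,0) -> (4.5,-7.794) [heading=300, draw]
RT 335: heading 300 -> 325
Final: pos=(4.5,-7.794), heading=325, 1 segment(s) drawn

Answer: 325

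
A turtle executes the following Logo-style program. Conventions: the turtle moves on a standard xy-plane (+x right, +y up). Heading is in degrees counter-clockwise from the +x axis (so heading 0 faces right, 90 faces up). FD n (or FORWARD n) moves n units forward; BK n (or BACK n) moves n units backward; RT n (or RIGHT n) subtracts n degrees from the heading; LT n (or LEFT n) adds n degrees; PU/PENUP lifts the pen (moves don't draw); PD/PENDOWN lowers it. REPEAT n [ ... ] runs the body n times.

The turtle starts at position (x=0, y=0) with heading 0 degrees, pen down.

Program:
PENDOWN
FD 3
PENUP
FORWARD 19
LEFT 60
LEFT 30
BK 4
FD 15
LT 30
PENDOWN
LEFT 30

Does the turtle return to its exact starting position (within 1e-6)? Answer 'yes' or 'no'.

Executing turtle program step by step:
Start: pos=(0,0), heading=0, pen down
PD: pen down
FD 3: (0,0) -> (3,0) [heading=0, draw]
PU: pen up
FD 19: (3,0) -> (22,0) [heading=0, move]
LT 60: heading 0 -> 60
LT 30: heading 60 -> 90
BK 4: (22,0) -> (22,-4) [heading=90, move]
FD 15: (22,-4) -> (22,11) [heading=90, move]
LT 30: heading 90 -> 120
PD: pen down
LT 30: heading 120 -> 150
Final: pos=(22,11), heading=150, 1 segment(s) drawn

Start position: (0, 0)
Final position: (22, 11)
Distance = 24.597; >= 1e-6 -> NOT closed

Answer: no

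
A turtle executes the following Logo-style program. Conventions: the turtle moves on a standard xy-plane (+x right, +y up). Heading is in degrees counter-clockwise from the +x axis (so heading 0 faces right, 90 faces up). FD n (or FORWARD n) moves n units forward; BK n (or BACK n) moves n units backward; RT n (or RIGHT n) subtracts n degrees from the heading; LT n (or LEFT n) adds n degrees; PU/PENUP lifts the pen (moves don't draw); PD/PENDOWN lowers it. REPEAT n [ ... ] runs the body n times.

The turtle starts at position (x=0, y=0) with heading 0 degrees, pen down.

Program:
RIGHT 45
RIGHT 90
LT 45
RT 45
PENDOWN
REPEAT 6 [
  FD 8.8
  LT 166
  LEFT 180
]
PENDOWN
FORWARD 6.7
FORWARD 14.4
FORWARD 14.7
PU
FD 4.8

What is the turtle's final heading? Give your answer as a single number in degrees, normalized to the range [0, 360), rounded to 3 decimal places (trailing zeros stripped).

Executing turtle program step by step:
Start: pos=(0,0), heading=0, pen down
RT 45: heading 0 -> 315
RT 90: heading 315 -> 225
LT 45: heading 225 -> 270
RT 45: heading 270 -> 225
PD: pen down
REPEAT 6 [
  -- iteration 1/6 --
  FD 8.8: (0,0) -> (-6.223,-6.223) [heading=225, draw]
  LT 166: heading 225 -> 31
  LT 180: heading 31 -> 211
  -- iteration 2/6 --
  FD 8.8: (-6.223,-6.223) -> (-13.766,-10.755) [heading=211, draw]
  LT 166: heading 211 -> 17
  LT 180: heading 17 -> 197
  -- iteration 3/6 --
  FD 8.8: (-13.766,-10.755) -> (-22.181,-13.328) [heading=197, draw]
  LT 166: heading 197 -> 3
  LT 180: heading 3 -> 183
  -- iteration 4/6 --
  FD 8.8: (-22.181,-13.328) -> (-30.969,-13.788) [heading=183, draw]
  LT 166: heading 183 -> 349
  LT 180: heading 349 -> 169
  -- iteration 5/6 --
  FD 8.8: (-30.969,-13.788) -> (-39.607,-12.109) [heading=169, draw]
  LT 166: heading 169 -> 335
  LT 180: heading 335 -> 155
  -- iteration 6/6 --
  FD 8.8: (-39.607,-12.109) -> (-47.583,-8.39) [heading=155, draw]
  LT 166: heading 155 -> 321
  LT 180: heading 321 -> 141
]
PD: pen down
FD 6.7: (-47.583,-8.39) -> (-52.79,-4.174) [heading=141, draw]
FD 14.4: (-52.79,-4.174) -> (-63.981,4.889) [heading=141, draw]
FD 14.7: (-63.981,4.889) -> (-75.405,14.14) [heading=141, draw]
PU: pen up
FD 4.8: (-75.405,14.14) -> (-79.135,17.16) [heading=141, move]
Final: pos=(-79.135,17.16), heading=141, 9 segment(s) drawn

Answer: 141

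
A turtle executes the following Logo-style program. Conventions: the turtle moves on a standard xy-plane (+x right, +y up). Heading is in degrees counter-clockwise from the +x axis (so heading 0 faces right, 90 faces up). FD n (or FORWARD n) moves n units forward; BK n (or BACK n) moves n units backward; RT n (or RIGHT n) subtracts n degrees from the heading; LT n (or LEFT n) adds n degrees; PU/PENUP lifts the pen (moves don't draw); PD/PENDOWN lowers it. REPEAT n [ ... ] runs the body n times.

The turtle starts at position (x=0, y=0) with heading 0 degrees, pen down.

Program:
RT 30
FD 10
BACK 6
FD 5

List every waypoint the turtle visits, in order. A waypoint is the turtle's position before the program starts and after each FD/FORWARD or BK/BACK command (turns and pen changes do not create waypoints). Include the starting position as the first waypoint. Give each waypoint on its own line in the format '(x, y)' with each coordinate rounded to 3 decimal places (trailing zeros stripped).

Executing turtle program step by step:
Start: pos=(0,0), heading=0, pen down
RT 30: heading 0 -> 330
FD 10: (0,0) -> (8.66,-5) [heading=330, draw]
BK 6: (8.66,-5) -> (3.464,-2) [heading=330, draw]
FD 5: (3.464,-2) -> (7.794,-4.5) [heading=330, draw]
Final: pos=(7.794,-4.5), heading=330, 3 segment(s) drawn
Waypoints (4 total):
(0, 0)
(8.66, -5)
(3.464, -2)
(7.794, -4.5)

Answer: (0, 0)
(8.66, -5)
(3.464, -2)
(7.794, -4.5)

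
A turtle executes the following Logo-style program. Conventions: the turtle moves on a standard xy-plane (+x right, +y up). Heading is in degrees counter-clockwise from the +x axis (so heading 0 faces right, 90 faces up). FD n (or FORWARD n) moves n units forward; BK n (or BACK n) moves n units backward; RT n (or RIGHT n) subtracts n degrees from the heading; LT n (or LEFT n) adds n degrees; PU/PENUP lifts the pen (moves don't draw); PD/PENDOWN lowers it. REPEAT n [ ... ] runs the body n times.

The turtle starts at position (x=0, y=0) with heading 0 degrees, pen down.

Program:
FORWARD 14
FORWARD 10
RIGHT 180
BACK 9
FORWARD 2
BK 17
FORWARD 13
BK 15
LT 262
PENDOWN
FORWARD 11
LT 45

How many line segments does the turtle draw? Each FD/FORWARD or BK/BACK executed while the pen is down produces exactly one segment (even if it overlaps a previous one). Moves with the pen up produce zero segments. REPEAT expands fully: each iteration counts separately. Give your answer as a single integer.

Answer: 8

Derivation:
Executing turtle program step by step:
Start: pos=(0,0), heading=0, pen down
FD 14: (0,0) -> (14,0) [heading=0, draw]
FD 10: (14,0) -> (24,0) [heading=0, draw]
RT 180: heading 0 -> 180
BK 9: (24,0) -> (33,0) [heading=180, draw]
FD 2: (33,0) -> (31,0) [heading=180, draw]
BK 17: (31,0) -> (48,0) [heading=180, draw]
FD 13: (48,0) -> (35,0) [heading=180, draw]
BK 15: (35,0) -> (50,0) [heading=180, draw]
LT 262: heading 180 -> 82
PD: pen down
FD 11: (50,0) -> (51.531,10.893) [heading=82, draw]
LT 45: heading 82 -> 127
Final: pos=(51.531,10.893), heading=127, 8 segment(s) drawn
Segments drawn: 8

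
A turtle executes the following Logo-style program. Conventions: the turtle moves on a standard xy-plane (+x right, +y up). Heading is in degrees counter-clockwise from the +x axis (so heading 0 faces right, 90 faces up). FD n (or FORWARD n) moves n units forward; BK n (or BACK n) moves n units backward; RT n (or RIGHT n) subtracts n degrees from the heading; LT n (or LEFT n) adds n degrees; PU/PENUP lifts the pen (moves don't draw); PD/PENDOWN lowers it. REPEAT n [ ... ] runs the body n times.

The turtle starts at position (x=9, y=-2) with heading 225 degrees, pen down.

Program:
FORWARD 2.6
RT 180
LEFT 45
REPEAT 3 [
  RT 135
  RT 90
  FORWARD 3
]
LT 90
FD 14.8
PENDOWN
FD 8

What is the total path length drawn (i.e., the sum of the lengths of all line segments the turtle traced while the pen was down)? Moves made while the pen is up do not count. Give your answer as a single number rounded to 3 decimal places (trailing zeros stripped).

Answer: 34.4

Derivation:
Executing turtle program step by step:
Start: pos=(9,-2), heading=225, pen down
FD 2.6: (9,-2) -> (7.162,-3.838) [heading=225, draw]
RT 180: heading 225 -> 45
LT 45: heading 45 -> 90
REPEAT 3 [
  -- iteration 1/3 --
  RT 135: heading 90 -> 315
  RT 90: heading 315 -> 225
  FD 3: (7.162,-3.838) -> (5.04,-5.96) [heading=225, draw]
  -- iteration 2/3 --
  RT 135: heading 225 -> 90
  RT 90: heading 90 -> 0
  FD 3: (5.04,-5.96) -> (8.04,-5.96) [heading=0, draw]
  -- iteration 3/3 --
  RT 135: heading 0 -> 225
  RT 90: heading 225 -> 135
  FD 3: (8.04,-5.96) -> (5.919,-3.838) [heading=135, draw]
]
LT 90: heading 135 -> 225
FD 14.8: (5.919,-3.838) -> (-4.546,-14.304) [heading=225, draw]
PD: pen down
FD 8: (-4.546,-14.304) -> (-10.203,-19.961) [heading=225, draw]
Final: pos=(-10.203,-19.961), heading=225, 6 segment(s) drawn

Segment lengths:
  seg 1: (9,-2) -> (7.162,-3.838), length = 2.6
  seg 2: (7.162,-3.838) -> (5.04,-5.96), length = 3
  seg 3: (5.04,-5.96) -> (8.04,-5.96), length = 3
  seg 4: (8.04,-5.96) -> (5.919,-3.838), length = 3
  seg 5: (5.919,-3.838) -> (-4.546,-14.304), length = 14.8
  seg 6: (-4.546,-14.304) -> (-10.203,-19.961), length = 8
Total = 34.4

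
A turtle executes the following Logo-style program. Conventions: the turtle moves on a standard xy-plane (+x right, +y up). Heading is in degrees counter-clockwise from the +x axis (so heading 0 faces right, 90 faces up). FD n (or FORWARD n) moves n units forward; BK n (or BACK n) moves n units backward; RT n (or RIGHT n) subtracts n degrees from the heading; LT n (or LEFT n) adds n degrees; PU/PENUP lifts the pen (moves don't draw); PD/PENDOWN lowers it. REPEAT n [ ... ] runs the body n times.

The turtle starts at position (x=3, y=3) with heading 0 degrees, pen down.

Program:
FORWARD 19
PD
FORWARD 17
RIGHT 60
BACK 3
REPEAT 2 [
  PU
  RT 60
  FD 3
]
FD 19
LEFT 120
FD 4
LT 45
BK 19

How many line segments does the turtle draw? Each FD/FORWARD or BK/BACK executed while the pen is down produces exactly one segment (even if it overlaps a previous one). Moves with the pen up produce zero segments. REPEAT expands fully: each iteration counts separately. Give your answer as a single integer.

Executing turtle program step by step:
Start: pos=(3,3), heading=0, pen down
FD 19: (3,3) -> (22,3) [heading=0, draw]
PD: pen down
FD 17: (22,3) -> (39,3) [heading=0, draw]
RT 60: heading 0 -> 300
BK 3: (39,3) -> (37.5,5.598) [heading=300, draw]
REPEAT 2 [
  -- iteration 1/2 --
  PU: pen up
  RT 60: heading 300 -> 240
  FD 3: (37.5,5.598) -> (36,3) [heading=240, move]
  -- iteration 2/2 --
  PU: pen up
  RT 60: heading 240 -> 180
  FD 3: (36,3) -> (33,3) [heading=180, move]
]
FD 19: (33,3) -> (14,3) [heading=180, move]
LT 120: heading 180 -> 300
FD 4: (14,3) -> (16,-0.464) [heading=300, move]
LT 45: heading 300 -> 345
BK 19: (16,-0.464) -> (-2.353,4.453) [heading=345, move]
Final: pos=(-2.353,4.453), heading=345, 3 segment(s) drawn
Segments drawn: 3

Answer: 3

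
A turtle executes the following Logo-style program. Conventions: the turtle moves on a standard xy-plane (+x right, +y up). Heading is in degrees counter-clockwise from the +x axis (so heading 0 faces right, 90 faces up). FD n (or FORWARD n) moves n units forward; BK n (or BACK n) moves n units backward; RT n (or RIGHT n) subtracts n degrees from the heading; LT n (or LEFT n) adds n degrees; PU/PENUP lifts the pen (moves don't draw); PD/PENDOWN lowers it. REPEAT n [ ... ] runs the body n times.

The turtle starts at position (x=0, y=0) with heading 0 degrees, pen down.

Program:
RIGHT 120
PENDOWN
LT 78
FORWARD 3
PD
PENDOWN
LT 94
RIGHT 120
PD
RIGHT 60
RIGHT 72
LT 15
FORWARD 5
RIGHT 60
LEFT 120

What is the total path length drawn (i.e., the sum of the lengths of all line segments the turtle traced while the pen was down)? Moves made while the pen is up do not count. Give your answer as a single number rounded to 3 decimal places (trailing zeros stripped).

Executing turtle program step by step:
Start: pos=(0,0), heading=0, pen down
RT 120: heading 0 -> 240
PD: pen down
LT 78: heading 240 -> 318
FD 3: (0,0) -> (2.229,-2.007) [heading=318, draw]
PD: pen down
PD: pen down
LT 94: heading 318 -> 52
RT 120: heading 52 -> 292
PD: pen down
RT 60: heading 292 -> 232
RT 72: heading 232 -> 160
LT 15: heading 160 -> 175
FD 5: (2.229,-2.007) -> (-2.752,-1.572) [heading=175, draw]
RT 60: heading 175 -> 115
LT 120: heading 115 -> 235
Final: pos=(-2.752,-1.572), heading=235, 2 segment(s) drawn

Segment lengths:
  seg 1: (0,0) -> (2.229,-2.007), length = 3
  seg 2: (2.229,-2.007) -> (-2.752,-1.572), length = 5
Total = 8

Answer: 8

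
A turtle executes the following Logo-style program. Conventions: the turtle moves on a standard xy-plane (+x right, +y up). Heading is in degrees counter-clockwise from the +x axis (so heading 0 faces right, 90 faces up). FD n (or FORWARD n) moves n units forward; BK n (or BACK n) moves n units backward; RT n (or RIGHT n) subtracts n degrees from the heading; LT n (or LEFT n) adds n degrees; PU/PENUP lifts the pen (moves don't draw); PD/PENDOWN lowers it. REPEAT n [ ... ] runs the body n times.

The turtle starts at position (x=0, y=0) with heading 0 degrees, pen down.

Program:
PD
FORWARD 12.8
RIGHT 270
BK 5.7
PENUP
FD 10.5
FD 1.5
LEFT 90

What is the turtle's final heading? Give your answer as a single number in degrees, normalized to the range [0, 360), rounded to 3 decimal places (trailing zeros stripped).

Answer: 180

Derivation:
Executing turtle program step by step:
Start: pos=(0,0), heading=0, pen down
PD: pen down
FD 12.8: (0,0) -> (12.8,0) [heading=0, draw]
RT 270: heading 0 -> 90
BK 5.7: (12.8,0) -> (12.8,-5.7) [heading=90, draw]
PU: pen up
FD 10.5: (12.8,-5.7) -> (12.8,4.8) [heading=90, move]
FD 1.5: (12.8,4.8) -> (12.8,6.3) [heading=90, move]
LT 90: heading 90 -> 180
Final: pos=(12.8,6.3), heading=180, 2 segment(s) drawn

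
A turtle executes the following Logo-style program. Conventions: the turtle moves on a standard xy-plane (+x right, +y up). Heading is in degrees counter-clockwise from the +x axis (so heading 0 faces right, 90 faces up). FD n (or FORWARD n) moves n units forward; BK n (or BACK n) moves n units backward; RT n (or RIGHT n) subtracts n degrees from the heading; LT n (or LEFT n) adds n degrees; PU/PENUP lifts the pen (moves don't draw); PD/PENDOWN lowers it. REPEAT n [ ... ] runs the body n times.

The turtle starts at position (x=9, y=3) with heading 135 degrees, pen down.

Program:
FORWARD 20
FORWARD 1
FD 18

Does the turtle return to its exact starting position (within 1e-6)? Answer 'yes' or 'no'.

Executing turtle program step by step:
Start: pos=(9,3), heading=135, pen down
FD 20: (9,3) -> (-5.142,17.142) [heading=135, draw]
FD 1: (-5.142,17.142) -> (-5.849,17.849) [heading=135, draw]
FD 18: (-5.849,17.849) -> (-18.577,30.577) [heading=135, draw]
Final: pos=(-18.577,30.577), heading=135, 3 segment(s) drawn

Start position: (9, 3)
Final position: (-18.577, 30.577)
Distance = 39; >= 1e-6 -> NOT closed

Answer: no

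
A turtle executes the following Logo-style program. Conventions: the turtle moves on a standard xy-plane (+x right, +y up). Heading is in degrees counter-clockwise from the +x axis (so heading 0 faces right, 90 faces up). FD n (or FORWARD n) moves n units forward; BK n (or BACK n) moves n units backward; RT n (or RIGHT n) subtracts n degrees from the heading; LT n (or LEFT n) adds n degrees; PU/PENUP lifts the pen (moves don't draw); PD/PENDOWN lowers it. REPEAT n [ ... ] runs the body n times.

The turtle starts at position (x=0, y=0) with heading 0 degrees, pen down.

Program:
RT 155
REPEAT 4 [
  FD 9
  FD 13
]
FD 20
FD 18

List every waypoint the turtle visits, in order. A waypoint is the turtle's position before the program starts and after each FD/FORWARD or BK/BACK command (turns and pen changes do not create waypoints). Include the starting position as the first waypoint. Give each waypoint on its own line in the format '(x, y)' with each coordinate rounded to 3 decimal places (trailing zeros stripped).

Answer: (0, 0)
(-8.157, -3.804)
(-19.939, -9.298)
(-28.096, -13.101)
(-39.878, -18.595)
(-48.034, -22.399)
(-59.816, -27.893)
(-67.973, -31.696)
(-79.755, -37.19)
(-97.881, -45.643)
(-114.195, -53.25)

Derivation:
Executing turtle program step by step:
Start: pos=(0,0), heading=0, pen down
RT 155: heading 0 -> 205
REPEAT 4 [
  -- iteration 1/4 --
  FD 9: (0,0) -> (-8.157,-3.804) [heading=205, draw]
  FD 13: (-8.157,-3.804) -> (-19.939,-9.298) [heading=205, draw]
  -- iteration 2/4 --
  FD 9: (-19.939,-9.298) -> (-28.096,-13.101) [heading=205, draw]
  FD 13: (-28.096,-13.101) -> (-39.878,-18.595) [heading=205, draw]
  -- iteration 3/4 --
  FD 9: (-39.878,-18.595) -> (-48.034,-22.399) [heading=205, draw]
  FD 13: (-48.034,-22.399) -> (-59.816,-27.893) [heading=205, draw]
  -- iteration 4/4 --
  FD 9: (-59.816,-27.893) -> (-67.973,-31.696) [heading=205, draw]
  FD 13: (-67.973,-31.696) -> (-79.755,-37.19) [heading=205, draw]
]
FD 20: (-79.755,-37.19) -> (-97.881,-45.643) [heading=205, draw]
FD 18: (-97.881,-45.643) -> (-114.195,-53.25) [heading=205, draw]
Final: pos=(-114.195,-53.25), heading=205, 10 segment(s) drawn
Waypoints (11 total):
(0, 0)
(-8.157, -3.804)
(-19.939, -9.298)
(-28.096, -13.101)
(-39.878, -18.595)
(-48.034, -22.399)
(-59.816, -27.893)
(-67.973, -31.696)
(-79.755, -37.19)
(-97.881, -45.643)
(-114.195, -53.25)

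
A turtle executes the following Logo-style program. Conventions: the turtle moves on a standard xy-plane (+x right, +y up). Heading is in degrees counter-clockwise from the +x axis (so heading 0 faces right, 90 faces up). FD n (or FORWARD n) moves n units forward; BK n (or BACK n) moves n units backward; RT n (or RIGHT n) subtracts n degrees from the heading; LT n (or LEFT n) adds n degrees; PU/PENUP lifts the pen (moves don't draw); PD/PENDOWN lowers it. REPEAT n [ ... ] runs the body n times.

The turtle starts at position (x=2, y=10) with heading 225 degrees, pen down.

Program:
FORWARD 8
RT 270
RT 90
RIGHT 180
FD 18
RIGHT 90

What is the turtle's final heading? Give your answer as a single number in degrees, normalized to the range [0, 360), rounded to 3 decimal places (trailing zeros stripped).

Executing turtle program step by step:
Start: pos=(2,10), heading=225, pen down
FD 8: (2,10) -> (-3.657,4.343) [heading=225, draw]
RT 270: heading 225 -> 315
RT 90: heading 315 -> 225
RT 180: heading 225 -> 45
FD 18: (-3.657,4.343) -> (9.071,17.071) [heading=45, draw]
RT 90: heading 45 -> 315
Final: pos=(9.071,17.071), heading=315, 2 segment(s) drawn

Answer: 315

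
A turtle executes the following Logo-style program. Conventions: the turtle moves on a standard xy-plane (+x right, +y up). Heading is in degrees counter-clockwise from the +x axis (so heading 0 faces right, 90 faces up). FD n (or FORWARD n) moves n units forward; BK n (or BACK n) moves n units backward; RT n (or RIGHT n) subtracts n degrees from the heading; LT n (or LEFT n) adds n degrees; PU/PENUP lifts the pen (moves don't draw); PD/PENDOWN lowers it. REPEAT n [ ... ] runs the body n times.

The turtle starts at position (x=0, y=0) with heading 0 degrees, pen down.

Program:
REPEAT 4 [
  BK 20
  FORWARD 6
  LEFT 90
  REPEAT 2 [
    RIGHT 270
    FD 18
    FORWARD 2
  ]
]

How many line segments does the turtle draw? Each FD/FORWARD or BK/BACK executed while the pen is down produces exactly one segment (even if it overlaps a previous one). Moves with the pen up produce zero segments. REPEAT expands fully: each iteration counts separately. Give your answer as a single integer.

Answer: 24

Derivation:
Executing turtle program step by step:
Start: pos=(0,0), heading=0, pen down
REPEAT 4 [
  -- iteration 1/4 --
  BK 20: (0,0) -> (-20,0) [heading=0, draw]
  FD 6: (-20,0) -> (-14,0) [heading=0, draw]
  LT 90: heading 0 -> 90
  REPEAT 2 [
    -- iteration 1/2 --
    RT 270: heading 90 -> 180
    FD 18: (-14,0) -> (-32,0) [heading=180, draw]
    FD 2: (-32,0) -> (-34,0) [heading=180, draw]
    -- iteration 2/2 --
    RT 270: heading 180 -> 270
    FD 18: (-34,0) -> (-34,-18) [heading=270, draw]
    FD 2: (-34,-18) -> (-34,-20) [heading=270, draw]
  ]
  -- iteration 2/4 --
  BK 20: (-34,-20) -> (-34,0) [heading=270, draw]
  FD 6: (-34,0) -> (-34,-6) [heading=270, draw]
  LT 90: heading 270 -> 0
  REPEAT 2 [
    -- iteration 1/2 --
    RT 270: heading 0 -> 90
    FD 18: (-34,-6) -> (-34,12) [heading=90, draw]
    FD 2: (-34,12) -> (-34,14) [heading=90, draw]
    -- iteration 2/2 --
    RT 270: heading 90 -> 180
    FD 18: (-34,14) -> (-52,14) [heading=180, draw]
    FD 2: (-52,14) -> (-54,14) [heading=180, draw]
  ]
  -- iteration 3/4 --
  BK 20: (-54,14) -> (-34,14) [heading=180, draw]
  FD 6: (-34,14) -> (-40,14) [heading=180, draw]
  LT 90: heading 180 -> 270
  REPEAT 2 [
    -- iteration 1/2 --
    RT 270: heading 270 -> 0
    FD 18: (-40,14) -> (-22,14) [heading=0, draw]
    FD 2: (-22,14) -> (-20,14) [heading=0, draw]
    -- iteration 2/2 --
    RT 270: heading 0 -> 90
    FD 18: (-20,14) -> (-20,32) [heading=90, draw]
    FD 2: (-20,32) -> (-20,34) [heading=90, draw]
  ]
  -- iteration 4/4 --
  BK 20: (-20,34) -> (-20,14) [heading=90, draw]
  FD 6: (-20,14) -> (-20,20) [heading=90, draw]
  LT 90: heading 90 -> 180
  REPEAT 2 [
    -- iteration 1/2 --
    RT 270: heading 180 -> 270
    FD 18: (-20,20) -> (-20,2) [heading=270, draw]
    FD 2: (-20,2) -> (-20,0) [heading=270, draw]
    -- iteration 2/2 --
    RT 270: heading 270 -> 0
    FD 18: (-20,0) -> (-2,0) [heading=0, draw]
    FD 2: (-2,0) -> (0,0) [heading=0, draw]
  ]
]
Final: pos=(0,0), heading=0, 24 segment(s) drawn
Segments drawn: 24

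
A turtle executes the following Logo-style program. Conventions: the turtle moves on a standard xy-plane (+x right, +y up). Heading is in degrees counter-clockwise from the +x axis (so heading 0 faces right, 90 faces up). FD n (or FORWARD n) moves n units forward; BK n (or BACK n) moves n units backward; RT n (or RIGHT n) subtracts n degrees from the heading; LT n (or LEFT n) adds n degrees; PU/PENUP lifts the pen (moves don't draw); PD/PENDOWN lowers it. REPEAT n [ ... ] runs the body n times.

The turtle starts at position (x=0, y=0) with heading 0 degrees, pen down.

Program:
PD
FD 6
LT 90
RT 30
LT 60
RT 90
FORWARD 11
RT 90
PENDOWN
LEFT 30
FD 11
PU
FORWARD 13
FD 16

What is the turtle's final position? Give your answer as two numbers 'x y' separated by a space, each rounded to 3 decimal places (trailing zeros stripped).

Executing turtle program step by step:
Start: pos=(0,0), heading=0, pen down
PD: pen down
FD 6: (0,0) -> (6,0) [heading=0, draw]
LT 90: heading 0 -> 90
RT 30: heading 90 -> 60
LT 60: heading 60 -> 120
RT 90: heading 120 -> 30
FD 11: (6,0) -> (15.526,5.5) [heading=30, draw]
RT 90: heading 30 -> 300
PD: pen down
LT 30: heading 300 -> 330
FD 11: (15.526,5.5) -> (25.053,0) [heading=330, draw]
PU: pen up
FD 13: (25.053,0) -> (36.311,-6.5) [heading=330, move]
FD 16: (36.311,-6.5) -> (50.167,-14.5) [heading=330, move]
Final: pos=(50.167,-14.5), heading=330, 3 segment(s) drawn

Answer: 50.167 -14.5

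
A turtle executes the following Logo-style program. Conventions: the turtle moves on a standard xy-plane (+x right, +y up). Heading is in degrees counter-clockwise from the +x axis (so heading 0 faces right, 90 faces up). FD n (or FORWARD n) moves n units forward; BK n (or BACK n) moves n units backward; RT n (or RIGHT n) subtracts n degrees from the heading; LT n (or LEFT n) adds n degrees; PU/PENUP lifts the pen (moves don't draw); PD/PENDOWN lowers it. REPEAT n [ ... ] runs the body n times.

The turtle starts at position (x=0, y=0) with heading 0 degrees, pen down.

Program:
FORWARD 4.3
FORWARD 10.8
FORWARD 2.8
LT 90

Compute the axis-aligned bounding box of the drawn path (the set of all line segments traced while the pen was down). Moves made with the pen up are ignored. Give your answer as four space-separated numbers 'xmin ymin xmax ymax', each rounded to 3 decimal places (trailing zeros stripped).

Answer: 0 0 17.9 0

Derivation:
Executing turtle program step by step:
Start: pos=(0,0), heading=0, pen down
FD 4.3: (0,0) -> (4.3,0) [heading=0, draw]
FD 10.8: (4.3,0) -> (15.1,0) [heading=0, draw]
FD 2.8: (15.1,0) -> (17.9,0) [heading=0, draw]
LT 90: heading 0 -> 90
Final: pos=(17.9,0), heading=90, 3 segment(s) drawn

Segment endpoints: x in {0, 4.3, 15.1, 17.9}, y in {0}
xmin=0, ymin=0, xmax=17.9, ymax=0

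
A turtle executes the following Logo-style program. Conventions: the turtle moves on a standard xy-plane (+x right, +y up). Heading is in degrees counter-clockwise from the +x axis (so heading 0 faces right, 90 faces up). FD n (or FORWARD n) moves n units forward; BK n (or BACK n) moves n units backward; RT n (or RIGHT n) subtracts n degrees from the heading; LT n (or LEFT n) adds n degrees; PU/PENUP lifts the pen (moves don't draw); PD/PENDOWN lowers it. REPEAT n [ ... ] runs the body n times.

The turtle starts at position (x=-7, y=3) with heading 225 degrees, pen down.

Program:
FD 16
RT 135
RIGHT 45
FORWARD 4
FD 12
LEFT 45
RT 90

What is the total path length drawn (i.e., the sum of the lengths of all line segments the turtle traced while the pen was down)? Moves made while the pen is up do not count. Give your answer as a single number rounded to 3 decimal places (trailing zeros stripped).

Executing turtle program step by step:
Start: pos=(-7,3), heading=225, pen down
FD 16: (-7,3) -> (-18.314,-8.314) [heading=225, draw]
RT 135: heading 225 -> 90
RT 45: heading 90 -> 45
FD 4: (-18.314,-8.314) -> (-15.485,-5.485) [heading=45, draw]
FD 12: (-15.485,-5.485) -> (-7,3) [heading=45, draw]
LT 45: heading 45 -> 90
RT 90: heading 90 -> 0
Final: pos=(-7,3), heading=0, 3 segment(s) drawn

Segment lengths:
  seg 1: (-7,3) -> (-18.314,-8.314), length = 16
  seg 2: (-18.314,-8.314) -> (-15.485,-5.485), length = 4
  seg 3: (-15.485,-5.485) -> (-7,3), length = 12
Total = 32

Answer: 32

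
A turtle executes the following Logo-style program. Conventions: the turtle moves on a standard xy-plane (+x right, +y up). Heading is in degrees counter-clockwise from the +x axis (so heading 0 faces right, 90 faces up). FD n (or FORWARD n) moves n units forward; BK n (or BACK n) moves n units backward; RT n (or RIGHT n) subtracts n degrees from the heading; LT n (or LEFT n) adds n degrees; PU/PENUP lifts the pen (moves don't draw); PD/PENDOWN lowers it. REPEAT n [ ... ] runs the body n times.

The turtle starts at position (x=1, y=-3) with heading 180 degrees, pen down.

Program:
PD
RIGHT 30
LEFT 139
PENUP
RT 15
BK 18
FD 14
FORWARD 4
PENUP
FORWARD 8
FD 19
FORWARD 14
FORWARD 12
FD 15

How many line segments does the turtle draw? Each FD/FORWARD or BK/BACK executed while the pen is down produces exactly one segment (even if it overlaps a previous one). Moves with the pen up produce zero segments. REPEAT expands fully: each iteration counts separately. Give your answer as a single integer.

Executing turtle program step by step:
Start: pos=(1,-3), heading=180, pen down
PD: pen down
RT 30: heading 180 -> 150
LT 139: heading 150 -> 289
PU: pen up
RT 15: heading 289 -> 274
BK 18: (1,-3) -> (-0.256,14.956) [heading=274, move]
FD 14: (-0.256,14.956) -> (0.721,0.99) [heading=274, move]
FD 4: (0.721,0.99) -> (1,-3) [heading=274, move]
PU: pen up
FD 8: (1,-3) -> (1.558,-10.981) [heading=274, move]
FD 19: (1.558,-10.981) -> (2.883,-29.934) [heading=274, move]
FD 14: (2.883,-29.934) -> (3.86,-43.9) [heading=274, move]
FD 12: (3.86,-43.9) -> (4.697,-55.871) [heading=274, move]
FD 15: (4.697,-55.871) -> (5.743,-70.834) [heading=274, move]
Final: pos=(5.743,-70.834), heading=274, 0 segment(s) drawn
Segments drawn: 0

Answer: 0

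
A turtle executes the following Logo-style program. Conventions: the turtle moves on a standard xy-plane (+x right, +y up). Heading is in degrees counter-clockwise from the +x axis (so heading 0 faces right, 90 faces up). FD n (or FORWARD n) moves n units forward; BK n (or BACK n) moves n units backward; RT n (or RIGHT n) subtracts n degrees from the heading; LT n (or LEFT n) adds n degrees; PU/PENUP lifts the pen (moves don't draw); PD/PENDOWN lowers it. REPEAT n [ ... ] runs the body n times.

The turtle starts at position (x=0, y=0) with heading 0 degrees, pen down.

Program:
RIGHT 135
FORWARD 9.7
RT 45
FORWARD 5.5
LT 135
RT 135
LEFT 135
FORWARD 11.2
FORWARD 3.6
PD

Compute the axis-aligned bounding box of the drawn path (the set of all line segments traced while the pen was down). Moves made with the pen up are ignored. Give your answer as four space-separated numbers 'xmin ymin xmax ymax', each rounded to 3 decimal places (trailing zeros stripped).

Executing turtle program step by step:
Start: pos=(0,0), heading=0, pen down
RT 135: heading 0 -> 225
FD 9.7: (0,0) -> (-6.859,-6.859) [heading=225, draw]
RT 45: heading 225 -> 180
FD 5.5: (-6.859,-6.859) -> (-12.359,-6.859) [heading=180, draw]
LT 135: heading 180 -> 315
RT 135: heading 315 -> 180
LT 135: heading 180 -> 315
FD 11.2: (-12.359,-6.859) -> (-4.439,-14.779) [heading=315, draw]
FD 3.6: (-4.439,-14.779) -> (-1.894,-17.324) [heading=315, draw]
PD: pen down
Final: pos=(-1.894,-17.324), heading=315, 4 segment(s) drawn

Segment endpoints: x in {-12.359, -6.859, -4.439, -1.894, 0}, y in {-17.324, -14.779, -6.859, -6.859, 0}
xmin=-12.359, ymin=-17.324, xmax=0, ymax=0

Answer: -12.359 -17.324 0 0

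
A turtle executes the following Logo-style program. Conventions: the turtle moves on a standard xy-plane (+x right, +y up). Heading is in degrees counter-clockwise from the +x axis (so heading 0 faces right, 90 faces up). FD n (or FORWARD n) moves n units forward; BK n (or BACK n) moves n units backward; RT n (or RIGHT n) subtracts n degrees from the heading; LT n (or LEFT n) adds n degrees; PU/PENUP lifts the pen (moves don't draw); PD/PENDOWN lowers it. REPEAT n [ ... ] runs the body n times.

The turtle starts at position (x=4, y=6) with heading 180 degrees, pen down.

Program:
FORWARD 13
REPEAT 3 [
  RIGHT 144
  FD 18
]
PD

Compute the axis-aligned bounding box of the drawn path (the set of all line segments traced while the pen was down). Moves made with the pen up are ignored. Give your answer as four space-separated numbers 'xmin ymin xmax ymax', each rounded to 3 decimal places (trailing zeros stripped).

Answer: -9 -0.539 5.562 16.58

Derivation:
Executing turtle program step by step:
Start: pos=(4,6), heading=180, pen down
FD 13: (4,6) -> (-9,6) [heading=180, draw]
REPEAT 3 [
  -- iteration 1/3 --
  RT 144: heading 180 -> 36
  FD 18: (-9,6) -> (5.562,16.58) [heading=36, draw]
  -- iteration 2/3 --
  RT 144: heading 36 -> 252
  FD 18: (5.562,16.58) -> (0,-0.539) [heading=252, draw]
  -- iteration 3/3 --
  RT 144: heading 252 -> 108
  FD 18: (0,-0.539) -> (-5.562,16.58) [heading=108, draw]
]
PD: pen down
Final: pos=(-5.562,16.58), heading=108, 4 segment(s) drawn

Segment endpoints: x in {-9, -5.562, 0, 4, 5.562}, y in {-0.539, 6, 6, 16.58, 16.58}
xmin=-9, ymin=-0.539, xmax=5.562, ymax=16.58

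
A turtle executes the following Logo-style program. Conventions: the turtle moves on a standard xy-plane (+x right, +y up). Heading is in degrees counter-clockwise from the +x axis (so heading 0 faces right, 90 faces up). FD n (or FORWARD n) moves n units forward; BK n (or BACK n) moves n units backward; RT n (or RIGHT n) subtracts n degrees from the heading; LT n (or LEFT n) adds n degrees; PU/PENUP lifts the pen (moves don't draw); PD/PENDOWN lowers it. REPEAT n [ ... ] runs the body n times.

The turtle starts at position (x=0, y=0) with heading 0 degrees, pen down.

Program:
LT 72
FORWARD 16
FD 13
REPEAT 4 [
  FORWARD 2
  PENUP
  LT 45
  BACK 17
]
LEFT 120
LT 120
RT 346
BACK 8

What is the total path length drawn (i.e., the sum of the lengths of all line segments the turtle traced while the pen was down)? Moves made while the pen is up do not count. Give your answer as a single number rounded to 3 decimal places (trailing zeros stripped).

Executing turtle program step by step:
Start: pos=(0,0), heading=0, pen down
LT 72: heading 0 -> 72
FD 16: (0,0) -> (4.944,15.217) [heading=72, draw]
FD 13: (4.944,15.217) -> (8.961,27.581) [heading=72, draw]
REPEAT 4 [
  -- iteration 1/4 --
  FD 2: (8.961,27.581) -> (9.58,29.483) [heading=72, draw]
  PU: pen up
  LT 45: heading 72 -> 117
  BK 17: (9.58,29.483) -> (17.297,14.336) [heading=117, move]
  -- iteration 2/4 --
  FD 2: (17.297,14.336) -> (16.389,16.118) [heading=117, move]
  PU: pen up
  LT 45: heading 117 -> 162
  BK 17: (16.389,16.118) -> (32.557,10.864) [heading=162, move]
  -- iteration 3/4 --
  FD 2: (32.557,10.864) -> (30.655,11.482) [heading=162, move]
  PU: pen up
  LT 45: heading 162 -> 207
  BK 17: (30.655,11.482) -> (45.802,19.2) [heading=207, move]
  -- iteration 4/4 --
  FD 2: (45.802,19.2) -> (44.02,18.292) [heading=207, move]
  PU: pen up
  LT 45: heading 207 -> 252
  BK 17: (44.02,18.292) -> (49.274,34.46) [heading=252, move]
]
LT 120: heading 252 -> 12
LT 120: heading 12 -> 132
RT 346: heading 132 -> 146
BK 8: (49.274,34.46) -> (55.906,29.987) [heading=146, move]
Final: pos=(55.906,29.987), heading=146, 3 segment(s) drawn

Segment lengths:
  seg 1: (0,0) -> (4.944,15.217), length = 16
  seg 2: (4.944,15.217) -> (8.961,27.581), length = 13
  seg 3: (8.961,27.581) -> (9.58,29.483), length = 2
Total = 31

Answer: 31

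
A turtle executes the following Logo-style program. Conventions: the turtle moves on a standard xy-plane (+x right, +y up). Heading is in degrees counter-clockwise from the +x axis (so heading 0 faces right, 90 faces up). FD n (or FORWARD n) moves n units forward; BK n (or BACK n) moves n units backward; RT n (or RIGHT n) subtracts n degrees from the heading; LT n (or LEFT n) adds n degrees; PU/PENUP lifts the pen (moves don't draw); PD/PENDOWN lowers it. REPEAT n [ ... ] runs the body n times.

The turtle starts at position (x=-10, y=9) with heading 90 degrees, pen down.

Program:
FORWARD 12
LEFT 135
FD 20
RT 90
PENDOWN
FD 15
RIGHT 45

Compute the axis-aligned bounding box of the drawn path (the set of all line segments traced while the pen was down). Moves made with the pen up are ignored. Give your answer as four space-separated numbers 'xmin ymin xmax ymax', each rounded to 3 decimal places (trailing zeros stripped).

Executing turtle program step by step:
Start: pos=(-10,9), heading=90, pen down
FD 12: (-10,9) -> (-10,21) [heading=90, draw]
LT 135: heading 90 -> 225
FD 20: (-10,21) -> (-24.142,6.858) [heading=225, draw]
RT 90: heading 225 -> 135
PD: pen down
FD 15: (-24.142,6.858) -> (-34.749,17.464) [heading=135, draw]
RT 45: heading 135 -> 90
Final: pos=(-34.749,17.464), heading=90, 3 segment(s) drawn

Segment endpoints: x in {-34.749, -24.142, -10}, y in {6.858, 9, 17.464, 21}
xmin=-34.749, ymin=6.858, xmax=-10, ymax=21

Answer: -34.749 6.858 -10 21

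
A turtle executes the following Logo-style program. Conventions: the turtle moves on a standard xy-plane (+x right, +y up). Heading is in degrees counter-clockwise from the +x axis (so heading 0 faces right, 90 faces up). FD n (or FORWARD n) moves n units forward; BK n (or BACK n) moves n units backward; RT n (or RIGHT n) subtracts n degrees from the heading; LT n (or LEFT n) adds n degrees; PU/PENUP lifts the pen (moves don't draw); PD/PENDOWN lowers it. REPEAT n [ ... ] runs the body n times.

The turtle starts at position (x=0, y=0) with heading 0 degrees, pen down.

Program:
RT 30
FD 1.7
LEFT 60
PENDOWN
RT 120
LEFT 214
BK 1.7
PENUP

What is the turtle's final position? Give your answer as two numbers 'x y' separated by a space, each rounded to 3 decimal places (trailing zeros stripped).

Executing turtle program step by step:
Start: pos=(0,0), heading=0, pen down
RT 30: heading 0 -> 330
FD 1.7: (0,0) -> (1.472,-0.85) [heading=330, draw]
LT 60: heading 330 -> 30
PD: pen down
RT 120: heading 30 -> 270
LT 214: heading 270 -> 124
BK 1.7: (1.472,-0.85) -> (2.423,-2.259) [heading=124, draw]
PU: pen up
Final: pos=(2.423,-2.259), heading=124, 2 segment(s) drawn

Answer: 2.423 -2.259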